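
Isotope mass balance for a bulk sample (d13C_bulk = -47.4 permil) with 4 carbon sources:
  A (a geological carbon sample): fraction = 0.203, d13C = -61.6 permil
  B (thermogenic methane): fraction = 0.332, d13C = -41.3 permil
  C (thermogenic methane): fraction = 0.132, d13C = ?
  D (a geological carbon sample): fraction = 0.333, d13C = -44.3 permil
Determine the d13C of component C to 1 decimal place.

-48.7 permil

Isotope mass balance: δ_bulk = Σ fᵢ·δᵢ.
-47.4 = 0.203×(-61.6) + 0.332×(-41.3) + 0.132×δ_C + 0.333×(-44.3)
0.132·δ_C = -47.4 − (-40.968) = -6.432
δ_C = -6.432 / 0.132 = -48.72 permil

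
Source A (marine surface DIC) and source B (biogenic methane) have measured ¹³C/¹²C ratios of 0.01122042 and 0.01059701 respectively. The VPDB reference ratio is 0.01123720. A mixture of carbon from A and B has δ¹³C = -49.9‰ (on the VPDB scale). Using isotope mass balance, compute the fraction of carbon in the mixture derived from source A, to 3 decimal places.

δ_A = (0.01122042/0.01123720 − 1)×1000 = (0.998507 − 1)×1000 = -1.493‰
δ_B = (0.01059701/0.01123720 − 1)×1000 = (0.943029 − 1)×1000 = -56.971‰
f_A = (δ_mix − δ_B)/(δ_A − δ_B) = (-49.9 − (-56.971))/(-1.493 − (-56.971))
f_A = 7.071 / 55.477 = 0.1275

0.127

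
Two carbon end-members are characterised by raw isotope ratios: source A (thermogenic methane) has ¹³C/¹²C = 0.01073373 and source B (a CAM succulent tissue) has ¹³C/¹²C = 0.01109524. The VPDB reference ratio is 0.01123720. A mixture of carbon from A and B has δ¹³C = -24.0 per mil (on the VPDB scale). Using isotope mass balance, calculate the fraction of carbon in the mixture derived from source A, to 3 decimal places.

δ_A = (0.01073373/0.01123720 − 1)×1000 = (0.955196 − 1)×1000 = -44.804 per mil
δ_B = (0.01109524/0.01123720 − 1)×1000 = (0.987367 − 1)×1000 = -12.633 per mil
f_A = (δ_mix − δ_B)/(δ_A − δ_B) = (-24.0 − (-12.633))/(-44.804 − (-12.633))
f_A = -11.367 / -32.171 = 0.3533

0.353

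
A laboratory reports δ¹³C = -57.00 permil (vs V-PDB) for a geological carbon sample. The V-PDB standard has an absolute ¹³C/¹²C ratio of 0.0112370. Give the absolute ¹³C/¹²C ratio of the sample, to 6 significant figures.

R_sample = R_standard × (δ¹³C/1000 + 1)
R_sample = 0.0112370 × (-57.00/1000 + 1) = 0.0112370 × 0.943000
R_sample = 0.0105965

0.0105965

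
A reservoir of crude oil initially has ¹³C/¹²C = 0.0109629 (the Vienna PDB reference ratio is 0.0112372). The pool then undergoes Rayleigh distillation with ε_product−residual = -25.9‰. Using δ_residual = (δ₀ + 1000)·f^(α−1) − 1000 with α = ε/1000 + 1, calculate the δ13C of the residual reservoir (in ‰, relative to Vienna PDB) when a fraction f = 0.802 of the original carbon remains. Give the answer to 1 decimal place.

-18.8‰

δ₀ = (0.0109629/0.0112372 − 1)×1000 = (0.975590 − 1)×1000 = -24.410‰
α − 1 = ε/1000 = -0.0259
f^(α−1) = 0.802^(-0.0259) = 1.005731
δ_res = (-24.410 + 1000) × 1.005731 − 1000 = 981.181 − 1000 = -18.82‰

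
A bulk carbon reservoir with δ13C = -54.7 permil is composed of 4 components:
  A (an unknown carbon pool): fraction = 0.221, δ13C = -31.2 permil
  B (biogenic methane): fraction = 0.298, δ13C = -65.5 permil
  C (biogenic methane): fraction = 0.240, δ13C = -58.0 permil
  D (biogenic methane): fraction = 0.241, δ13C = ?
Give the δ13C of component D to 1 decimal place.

Isotope mass balance: δ_bulk = Σ fᵢ·δᵢ.
-54.7 = 0.221×(-31.2) + 0.298×(-65.5) + 0.240×(-58.0) + 0.241×δ_D
0.241·δ_D = -54.7 − (-40.334) = -14.366
δ_D = -14.366 / 0.241 = -59.61 permil

-59.6 permil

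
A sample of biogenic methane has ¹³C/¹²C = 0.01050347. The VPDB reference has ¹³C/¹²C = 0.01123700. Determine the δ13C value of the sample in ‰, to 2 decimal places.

-65.28‰

δ13C = (R_sample / R_standard − 1) × 1000
R_sample / R_standard = 0.01050347 / 0.01123700 = 0.934722
δ13C = (0.934722 − 1) × 1000 = -65.278‰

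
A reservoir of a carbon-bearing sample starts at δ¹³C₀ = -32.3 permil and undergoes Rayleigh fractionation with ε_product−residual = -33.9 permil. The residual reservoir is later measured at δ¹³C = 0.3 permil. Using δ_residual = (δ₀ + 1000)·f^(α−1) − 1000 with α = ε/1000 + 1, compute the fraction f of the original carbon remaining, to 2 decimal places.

0.38

α − 1 = ε/1000 = -0.0339
(δ_res + 1000)/(δ₀ + 1000) = (0.3 + 1000)/(-32.3 + 1000) = 1000.3/967.7 = 1.033688
f = 1.033688^(1/-0.0339) = exp(ln(1.033688)/-0.0339) = exp(0.03313/-0.0339)
f = exp(-0.9774) = 0.3763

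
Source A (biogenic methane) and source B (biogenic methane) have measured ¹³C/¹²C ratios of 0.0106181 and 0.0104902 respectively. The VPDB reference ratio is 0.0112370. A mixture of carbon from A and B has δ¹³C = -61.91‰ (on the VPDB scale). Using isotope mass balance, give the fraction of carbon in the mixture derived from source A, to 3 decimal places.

δ_A = (0.0106181/0.0112370 − 1)×1000 = (0.944923 − 1)×1000 = -55.077‰
δ_B = (0.0104902/0.0112370 − 1)×1000 = (0.933541 − 1)×1000 = -66.459‰
f_A = (δ_mix − δ_B)/(δ_A − δ_B) = (-61.91 − (-66.459))/(-55.077 − (-66.459))
f_A = 4.549 / 11.382 = 0.3997

0.400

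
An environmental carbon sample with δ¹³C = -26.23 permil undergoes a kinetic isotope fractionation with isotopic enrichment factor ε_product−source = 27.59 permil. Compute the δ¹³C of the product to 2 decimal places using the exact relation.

Exactly, δ_product = (δ_source + 1000)·(ε/1000 + 1) − 1000.
δ_product = (-26.23 + 1000) × (27.59/1000 + 1) − 1000
δ_product = 0.636 permil

0.64 permil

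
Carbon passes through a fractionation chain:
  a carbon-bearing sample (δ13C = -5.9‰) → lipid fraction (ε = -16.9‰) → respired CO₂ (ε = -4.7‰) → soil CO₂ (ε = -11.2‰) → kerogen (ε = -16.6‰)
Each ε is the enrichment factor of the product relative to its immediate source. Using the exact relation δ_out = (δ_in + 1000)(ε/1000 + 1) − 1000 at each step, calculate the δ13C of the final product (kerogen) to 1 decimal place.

step 1: δ = (-5.90 + 1000)·(-16.9/1000 + 1) − 1000 = -22.70‰
step 2: δ = (-22.70 + 1000)·(-4.7/1000 + 1) − 1000 = -27.29‰
step 3: δ = (-27.29 + 1000)·(-11.2/1000 + 1) − 1000 = -38.19‰
step 4: δ = (-38.19 + 1000)·(-16.6/1000 + 1) − 1000 = -54.15‰

-54.2‰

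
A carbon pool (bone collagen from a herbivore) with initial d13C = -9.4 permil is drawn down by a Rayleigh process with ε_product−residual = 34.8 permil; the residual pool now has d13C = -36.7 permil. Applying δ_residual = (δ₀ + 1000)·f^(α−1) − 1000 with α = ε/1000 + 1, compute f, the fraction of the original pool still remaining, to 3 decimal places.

0.448

α − 1 = ε/1000 = 0.0348
(δ_res + 1000)/(δ₀ + 1000) = (-36.7 + 1000)/(-9.4 + 1000) = 963.3/990.6 = 0.972441
f = 0.972441^(1/0.0348) = exp(ln(0.972441)/0.0348) = exp(-0.02795/0.0348)
f = exp(-0.8030) = 0.4480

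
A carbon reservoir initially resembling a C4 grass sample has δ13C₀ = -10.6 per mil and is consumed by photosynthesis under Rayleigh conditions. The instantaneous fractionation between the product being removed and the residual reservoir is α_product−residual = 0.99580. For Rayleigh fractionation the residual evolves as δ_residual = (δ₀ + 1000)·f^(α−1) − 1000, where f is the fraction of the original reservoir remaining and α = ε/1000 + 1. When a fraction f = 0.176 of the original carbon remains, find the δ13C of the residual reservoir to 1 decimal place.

-3.4 per mil

Rayleigh residual: δ_res = (δ₀ + 1000)·f^(α−1) − 1000
α − 1 = -0.00420
f^(α−1) = 0.176^(-0.00420) = 1.007323
δ_res = (-10.6 + 1000) × 1.007323 − 1000 = 996.646 − 1000 = -3.35 per mil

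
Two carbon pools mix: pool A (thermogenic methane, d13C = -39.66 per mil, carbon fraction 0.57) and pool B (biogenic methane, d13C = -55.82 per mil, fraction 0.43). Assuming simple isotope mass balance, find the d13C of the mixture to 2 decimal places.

δ_mix = f_A·δ_A + f_B·δ_B
δ_mix = 0.57 × (-39.66) + 0.43 × (-55.82)
δ_mix = -22.606 + -24.003 = -46.609 per mil

-46.61 per mil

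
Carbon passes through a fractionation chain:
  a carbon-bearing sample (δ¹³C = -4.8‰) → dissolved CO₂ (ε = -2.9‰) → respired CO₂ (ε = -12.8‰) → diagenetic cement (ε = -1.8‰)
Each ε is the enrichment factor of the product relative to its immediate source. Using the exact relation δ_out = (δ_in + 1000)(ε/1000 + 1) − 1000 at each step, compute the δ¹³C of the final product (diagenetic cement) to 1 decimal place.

-22.2‰

step 1: δ = (-4.80 + 1000)·(-2.9/1000 + 1) − 1000 = -7.69‰
step 2: δ = (-7.69 + 1000)·(-12.8/1000 + 1) − 1000 = -20.39‰
step 3: δ = (-20.39 + 1000)·(-1.8/1000 + 1) − 1000 = -22.15‰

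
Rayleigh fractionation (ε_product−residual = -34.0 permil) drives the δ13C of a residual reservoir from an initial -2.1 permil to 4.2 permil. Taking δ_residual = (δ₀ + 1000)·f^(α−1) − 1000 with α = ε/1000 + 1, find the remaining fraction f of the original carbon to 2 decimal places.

0.83

α − 1 = ε/1000 = -0.0340
(δ_res + 1000)/(δ₀ + 1000) = (4.2 + 1000)/(-2.1 + 1000) = 1004.2/997.9 = 1.006313
f = 1.006313^(1/-0.0340) = exp(ln(1.006313)/-0.0340) = exp(0.00629/-0.0340)
f = exp(-0.1851) = 0.8310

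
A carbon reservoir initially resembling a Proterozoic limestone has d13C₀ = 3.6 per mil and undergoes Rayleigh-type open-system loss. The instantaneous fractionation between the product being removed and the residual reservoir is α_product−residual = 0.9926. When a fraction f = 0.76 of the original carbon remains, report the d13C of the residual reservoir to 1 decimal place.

Rayleigh residual: δ_res = (δ₀ + 1000)·f^(α−1) − 1000
α − 1 = -0.00740
f^(α−1) = 0.76^(-0.00740) = 1.002033
δ_res = (3.6 + 1000) × 1.002033 − 1000 = 1005.640 − 1000 = 5.64 per mil

5.6 per mil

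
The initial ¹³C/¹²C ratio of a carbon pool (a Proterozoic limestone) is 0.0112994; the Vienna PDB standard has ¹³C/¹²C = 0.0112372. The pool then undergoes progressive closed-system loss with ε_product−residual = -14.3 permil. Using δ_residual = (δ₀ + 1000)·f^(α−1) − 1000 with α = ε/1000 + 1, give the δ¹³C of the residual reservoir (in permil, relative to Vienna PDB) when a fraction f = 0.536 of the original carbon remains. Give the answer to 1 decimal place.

14.5 permil

δ₀ = (0.0112994/0.0112372 − 1)×1000 = (1.005535 − 1)×1000 = 5.535 permil
α − 1 = ε/1000 = -0.0143
f^(α−1) = 0.536^(-0.0143) = 1.008958
δ_res = (5.535 + 1000) × 1.008958 − 1000 = 1014.542 − 1000 = 14.54 permil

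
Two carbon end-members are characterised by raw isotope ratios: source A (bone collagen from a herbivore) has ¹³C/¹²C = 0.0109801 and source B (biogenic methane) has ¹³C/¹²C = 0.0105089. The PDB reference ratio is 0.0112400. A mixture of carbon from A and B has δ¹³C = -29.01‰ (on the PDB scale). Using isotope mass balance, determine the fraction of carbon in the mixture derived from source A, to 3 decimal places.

δ_A = (0.0109801/0.0112400 − 1)×1000 = (0.976877 − 1)×1000 = -23.123‰
δ_B = (0.0105089/0.0112400 − 1)×1000 = (0.934956 − 1)×1000 = -65.044‰
f_A = (δ_mix − δ_B)/(δ_A − δ_B) = (-29.01 − (-65.044))/(-23.123 − (-65.044))
f_A = 36.034 / 41.922 = 0.8596

0.860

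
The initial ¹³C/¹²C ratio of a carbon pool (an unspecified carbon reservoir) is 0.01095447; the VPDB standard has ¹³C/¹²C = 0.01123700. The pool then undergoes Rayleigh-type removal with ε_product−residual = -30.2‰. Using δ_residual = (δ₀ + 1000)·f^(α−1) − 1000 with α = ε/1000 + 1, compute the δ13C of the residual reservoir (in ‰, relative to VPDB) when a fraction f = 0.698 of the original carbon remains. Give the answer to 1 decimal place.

δ₀ = (0.01095447/0.01123700 − 1)×1000 = (0.974857 − 1)×1000 = -25.143‰
α − 1 = ε/1000 = -0.0302
f^(α−1) = 0.698^(-0.0302) = 1.010917
δ_res = (-25.143 + 1000) × 1.010917 − 1000 = 985.500 − 1000 = -14.50‰

-14.5‰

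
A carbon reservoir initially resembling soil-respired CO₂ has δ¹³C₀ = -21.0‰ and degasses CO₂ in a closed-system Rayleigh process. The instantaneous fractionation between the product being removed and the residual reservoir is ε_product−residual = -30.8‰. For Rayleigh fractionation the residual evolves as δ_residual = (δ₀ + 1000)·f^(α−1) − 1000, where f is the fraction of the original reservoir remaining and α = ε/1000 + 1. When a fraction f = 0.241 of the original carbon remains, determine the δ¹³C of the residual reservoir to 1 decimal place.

22.9‰

Rayleigh residual: δ_res = (δ₀ + 1000)·f^(α−1) − 1000
α = ε/1000 + 1 = 0.96920, so α − 1 = -0.03080
f^(α−1) = 0.241^(-0.03080) = 1.044802
δ_res = (-21.0 + 1000) × 1.044802 − 1000 = 1022.861 − 1000 = 22.86‰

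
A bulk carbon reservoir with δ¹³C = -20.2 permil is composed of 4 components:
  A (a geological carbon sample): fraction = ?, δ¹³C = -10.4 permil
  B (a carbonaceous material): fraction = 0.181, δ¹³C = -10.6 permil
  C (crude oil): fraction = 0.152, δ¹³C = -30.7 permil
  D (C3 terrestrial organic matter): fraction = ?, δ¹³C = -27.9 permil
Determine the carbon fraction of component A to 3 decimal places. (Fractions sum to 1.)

Let f_A and f_D be the unknown fractions; fractions sum to 1 so f_A + f_D = 0.667.
Mass balance: Σ fᵢ·δᵢ = δ_bulk ⇒ f_A·(-10.4) + f_D·(-27.9) = -20.2 − (-6.585) = -13.615
Substitute f_D = 0.667 − f_A:
f_A·(-10.4 − -27.9) = -13.615 − 0.667×(-27.9) = 4.994
f_A = 4.994 / 17.5 = 0.2854

0.285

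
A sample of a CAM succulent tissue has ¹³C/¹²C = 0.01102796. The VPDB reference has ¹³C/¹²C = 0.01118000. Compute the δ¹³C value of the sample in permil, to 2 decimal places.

-13.60 permil

δ¹³C = (R_sample / R_standard − 1) × 1000
R_sample / R_standard = 0.01102796 / 0.01118000 = 0.986401
δ¹³C = (0.986401 − 1) × 1000 = -13.599 permil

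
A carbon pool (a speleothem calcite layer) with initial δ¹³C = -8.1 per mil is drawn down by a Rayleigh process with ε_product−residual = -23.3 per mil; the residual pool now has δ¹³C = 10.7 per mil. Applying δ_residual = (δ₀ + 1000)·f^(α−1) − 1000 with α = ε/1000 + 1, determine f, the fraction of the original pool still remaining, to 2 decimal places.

0.45

α − 1 = ε/1000 = -0.0233
(δ_res + 1000)/(δ₀ + 1000) = (10.7 + 1000)/(-8.1 + 1000) = 1010.7/991.9 = 1.018954
f = 1.018954^(1/-0.0233) = exp(ln(1.018954)/-0.0233) = exp(0.01878/-0.0233)
f = exp(-0.8058) = 0.4467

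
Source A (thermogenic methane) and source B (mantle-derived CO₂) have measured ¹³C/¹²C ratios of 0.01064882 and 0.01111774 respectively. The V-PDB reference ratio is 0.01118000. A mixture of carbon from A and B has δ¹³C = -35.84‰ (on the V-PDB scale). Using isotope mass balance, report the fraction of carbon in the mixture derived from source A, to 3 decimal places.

0.722

δ_A = (0.01064882/0.01118000 − 1)×1000 = (0.952488 − 1)×1000 = -47.512‰
δ_B = (0.01111774/0.01118000 − 1)×1000 = (0.994431 − 1)×1000 = -5.569‰
f_A = (δ_mix − δ_B)/(δ_A − δ_B) = (-35.84 − (-5.569))/(-47.512 − (-5.569))
f_A = -30.271 / -41.943 = 0.7217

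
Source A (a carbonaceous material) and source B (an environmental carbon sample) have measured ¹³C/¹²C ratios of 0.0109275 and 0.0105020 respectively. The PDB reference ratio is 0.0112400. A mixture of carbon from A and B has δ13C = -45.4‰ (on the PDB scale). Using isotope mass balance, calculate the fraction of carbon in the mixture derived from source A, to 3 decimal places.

δ_A = (0.0109275/0.0112400 − 1)×1000 = (0.972198 − 1)×1000 = -27.802‰
δ_B = (0.0105020/0.0112400 − 1)×1000 = (0.934342 − 1)×1000 = -65.658‰
f_A = (δ_mix − δ_B)/(δ_A − δ_B) = (-45.4 − (-65.658))/(-27.802 − (-65.658))
f_A = 20.258 / 37.856 = 0.5351

0.535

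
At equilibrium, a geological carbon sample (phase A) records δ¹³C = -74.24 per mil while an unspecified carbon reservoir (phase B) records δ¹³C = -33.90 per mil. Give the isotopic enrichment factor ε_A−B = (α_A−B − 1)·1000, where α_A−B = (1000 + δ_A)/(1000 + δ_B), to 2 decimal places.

α_A−B = (1000 + -74.24) / (1000 + -33.90) = 925.76 / 966.10 = 0.958244
ε_A−B = (0.958244 − 1) × 1000 = -41.756 per mil
(The approximation ε ≈ δ_A − δ_B would give -40.34 per mil.)

-41.76 per mil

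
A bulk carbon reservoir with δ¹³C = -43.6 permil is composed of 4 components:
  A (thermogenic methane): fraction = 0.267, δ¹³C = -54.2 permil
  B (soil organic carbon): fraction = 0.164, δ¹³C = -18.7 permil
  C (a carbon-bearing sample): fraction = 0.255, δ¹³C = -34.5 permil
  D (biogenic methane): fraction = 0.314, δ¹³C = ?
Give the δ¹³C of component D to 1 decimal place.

-55.0 permil

Isotope mass balance: δ_bulk = Σ fᵢ·δᵢ.
-43.6 = 0.267×(-54.2) + 0.164×(-18.7) + 0.255×(-34.5) + 0.314×δ_D
0.314·δ_D = -43.6 − (-26.336) = -17.264
δ_D = -17.264 / 0.314 = -54.98 permil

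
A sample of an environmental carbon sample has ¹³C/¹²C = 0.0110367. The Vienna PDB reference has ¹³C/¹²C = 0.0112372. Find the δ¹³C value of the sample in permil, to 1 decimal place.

-17.8 permil

δ¹³C = (R_sample / R_standard − 1) × 1000
R_sample / R_standard = 0.0110367 / 0.0112372 = 0.982157
δ¹³C = (0.982157 − 1) × 1000 = -17.84 permil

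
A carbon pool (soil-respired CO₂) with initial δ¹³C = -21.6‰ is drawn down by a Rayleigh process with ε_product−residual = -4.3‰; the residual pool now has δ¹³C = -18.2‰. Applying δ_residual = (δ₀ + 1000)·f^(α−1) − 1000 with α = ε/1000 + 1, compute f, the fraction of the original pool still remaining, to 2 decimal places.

0.45

α − 1 = ε/1000 = -0.0043
(δ_res + 1000)/(δ₀ + 1000) = (-18.2 + 1000)/(-21.6 + 1000) = 981.8/978.4 = 1.003475
f = 1.003475^(1/-0.0043) = exp(ln(1.003475)/-0.0043) = exp(0.00347/-0.0043)
f = exp(-0.8068) = 0.4463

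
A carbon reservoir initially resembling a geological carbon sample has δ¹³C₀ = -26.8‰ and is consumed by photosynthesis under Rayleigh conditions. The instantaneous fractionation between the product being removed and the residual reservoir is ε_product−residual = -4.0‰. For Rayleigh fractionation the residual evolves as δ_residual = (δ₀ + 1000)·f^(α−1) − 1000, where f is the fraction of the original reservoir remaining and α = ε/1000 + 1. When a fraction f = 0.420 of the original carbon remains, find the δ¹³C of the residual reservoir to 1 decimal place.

-23.4‰

Rayleigh residual: δ_res = (δ₀ + 1000)·f^(α−1) − 1000
α = ε/1000 + 1 = 0.99600, so α − 1 = -0.00400
f^(α−1) = 0.420^(-0.00400) = 1.003476
δ_res = (-26.8 + 1000) × 1.003476 − 1000 = 976.583 − 1000 = -23.42‰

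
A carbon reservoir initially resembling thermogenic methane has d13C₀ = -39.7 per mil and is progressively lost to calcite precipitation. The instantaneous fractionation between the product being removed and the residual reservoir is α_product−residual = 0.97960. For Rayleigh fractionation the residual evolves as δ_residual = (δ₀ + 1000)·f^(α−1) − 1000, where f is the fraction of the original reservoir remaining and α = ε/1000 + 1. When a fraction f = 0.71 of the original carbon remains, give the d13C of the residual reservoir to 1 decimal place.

Rayleigh residual: δ_res = (δ₀ + 1000)·f^(α−1) − 1000
α − 1 = -0.02040
f^(α−1) = 0.71^(-0.02040) = 1.007011
δ_res = (-39.7 + 1000) × 1.007011 − 1000 = 967.033 − 1000 = -32.97 per mil

-33.0 per mil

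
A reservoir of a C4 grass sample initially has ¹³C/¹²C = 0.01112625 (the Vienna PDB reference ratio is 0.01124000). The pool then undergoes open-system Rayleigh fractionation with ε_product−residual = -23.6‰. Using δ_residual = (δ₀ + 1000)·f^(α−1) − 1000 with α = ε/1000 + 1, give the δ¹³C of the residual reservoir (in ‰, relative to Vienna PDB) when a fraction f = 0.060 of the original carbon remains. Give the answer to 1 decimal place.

57.8‰

δ₀ = (0.01112625/0.01124000 − 1)×1000 = (0.989880 − 1)×1000 = -10.120‰
α − 1 = ε/1000 = -0.0236
f^(α−1) = 0.060^(-0.0236) = 1.068650
δ_res = (-10.120 + 1000) × 1.068650 − 1000 = 1057.835 − 1000 = 57.84‰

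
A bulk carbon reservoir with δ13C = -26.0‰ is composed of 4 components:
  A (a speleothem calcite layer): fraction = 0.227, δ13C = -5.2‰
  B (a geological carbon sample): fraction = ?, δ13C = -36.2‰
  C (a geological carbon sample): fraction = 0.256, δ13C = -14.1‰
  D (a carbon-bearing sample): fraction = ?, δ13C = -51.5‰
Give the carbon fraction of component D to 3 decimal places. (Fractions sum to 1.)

Let f_D and f_B be the unknown fractions; fractions sum to 1 so f_D + f_B = 0.517.
Mass balance: Σ fᵢ·δᵢ = δ_bulk ⇒ f_D·(-51.5) + f_B·(-36.2) = -26.0 − (-4.790) = -21.210
Substitute f_B = 0.517 − f_D:
f_D·(-51.5 − -36.2) = -21.210 − 0.517×(-36.2) = -2.495
f_D = -2.495 / -15.3 = 0.1630

0.163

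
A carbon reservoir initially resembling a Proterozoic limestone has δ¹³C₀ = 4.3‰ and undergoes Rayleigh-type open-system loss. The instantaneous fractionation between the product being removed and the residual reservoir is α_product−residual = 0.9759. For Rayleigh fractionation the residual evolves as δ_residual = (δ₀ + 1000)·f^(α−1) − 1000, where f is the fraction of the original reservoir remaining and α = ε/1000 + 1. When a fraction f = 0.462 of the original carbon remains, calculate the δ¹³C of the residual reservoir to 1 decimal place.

23.2‰

Rayleigh residual: δ_res = (δ₀ + 1000)·f^(α−1) − 1000
α − 1 = -0.02410
f^(α−1) = 0.462^(-0.02410) = 1.018784
δ_res = (4.3 + 1000) × 1.018784 − 1000 = 1023.165 − 1000 = 23.16‰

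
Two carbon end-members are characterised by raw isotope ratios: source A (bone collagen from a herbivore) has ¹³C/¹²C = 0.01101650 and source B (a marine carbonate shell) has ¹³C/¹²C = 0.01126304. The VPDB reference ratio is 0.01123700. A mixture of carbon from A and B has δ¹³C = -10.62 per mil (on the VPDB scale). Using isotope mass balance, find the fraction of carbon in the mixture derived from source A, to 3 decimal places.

0.590

δ_A = (0.01101650/0.01123700 − 1)×1000 = (0.980377 − 1)×1000 = -19.623 per mil
δ_B = (0.01126304/0.01123700 − 1)×1000 = (1.002317 − 1)×1000 = 2.317 per mil
f_A = (δ_mix − δ_B)/(δ_A − δ_B) = (-10.62 − (2.317))/(-19.623 − (2.317))
f_A = -12.937 / -21.940 = 0.5897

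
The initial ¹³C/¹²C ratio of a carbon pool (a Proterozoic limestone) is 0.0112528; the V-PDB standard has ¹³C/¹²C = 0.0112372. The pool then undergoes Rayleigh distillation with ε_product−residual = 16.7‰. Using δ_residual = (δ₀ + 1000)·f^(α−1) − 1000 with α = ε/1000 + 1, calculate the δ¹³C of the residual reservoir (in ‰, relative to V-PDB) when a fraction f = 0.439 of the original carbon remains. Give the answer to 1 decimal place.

-12.3‰

δ₀ = (0.0112528/0.0112372 − 1)×1000 = (1.001388 − 1)×1000 = 1.388‰
α − 1 = ε/1000 = 0.0167
f^(α−1) = 0.439^(0.0167) = 0.986346
δ_res = (1.388 + 1000) × 0.986346 − 1000 = 987.715 − 1000 = -12.29‰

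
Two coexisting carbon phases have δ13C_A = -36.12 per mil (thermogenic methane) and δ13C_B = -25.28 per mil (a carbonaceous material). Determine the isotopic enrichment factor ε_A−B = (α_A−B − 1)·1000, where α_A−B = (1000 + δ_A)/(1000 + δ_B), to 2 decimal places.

α_A−B = (1000 + -36.12) / (1000 + -25.28) = 963.88 / 974.72 = 0.988879
ε_A−B = (0.988879 − 1) × 1000 = -11.121 per mil
(The approximation ε ≈ δ_A − δ_B would give -10.84 per mil.)

-11.12 per mil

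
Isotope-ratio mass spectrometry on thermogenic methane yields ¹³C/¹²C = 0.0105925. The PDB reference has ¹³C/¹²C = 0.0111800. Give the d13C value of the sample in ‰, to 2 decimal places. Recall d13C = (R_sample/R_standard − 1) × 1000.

-52.55‰

d13C = (R_sample / R_standard − 1) × 1000
R_sample / R_standard = 0.0105925 / 0.0111800 = 0.947451
d13C = (0.947451 − 1) × 1000 = -52.549‰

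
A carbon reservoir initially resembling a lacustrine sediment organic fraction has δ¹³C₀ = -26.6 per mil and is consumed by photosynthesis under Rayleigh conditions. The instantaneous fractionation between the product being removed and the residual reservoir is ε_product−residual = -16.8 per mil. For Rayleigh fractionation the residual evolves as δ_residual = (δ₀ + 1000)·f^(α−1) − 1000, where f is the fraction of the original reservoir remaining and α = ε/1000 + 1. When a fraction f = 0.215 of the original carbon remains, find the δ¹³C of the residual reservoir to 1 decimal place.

-1.1 per mil

Rayleigh residual: δ_res = (δ₀ + 1000)·f^(α−1) − 1000
α = ε/1000 + 1 = 0.98320, so α − 1 = -0.01680
f^(α−1) = 0.215^(-0.01680) = 1.026160
δ_res = (-26.6 + 1000) × 1.026160 − 1000 = 998.864 − 1000 = -1.14 per mil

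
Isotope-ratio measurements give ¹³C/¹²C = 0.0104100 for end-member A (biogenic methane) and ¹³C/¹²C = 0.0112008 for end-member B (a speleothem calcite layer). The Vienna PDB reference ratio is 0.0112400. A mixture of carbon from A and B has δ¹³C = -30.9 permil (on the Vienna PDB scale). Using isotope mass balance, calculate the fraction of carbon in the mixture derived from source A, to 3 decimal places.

0.390

δ_A = (0.0104100/0.0112400 − 1)×1000 = (0.926157 − 1)×1000 = -73.843 permil
δ_B = (0.0112008/0.0112400 − 1)×1000 = (0.996512 − 1)×1000 = -3.488 permil
f_A = (δ_mix − δ_B)/(δ_A − δ_B) = (-30.9 − (-3.488))/(-73.843 − (-3.488))
f_A = -27.412 / -70.356 = 0.3896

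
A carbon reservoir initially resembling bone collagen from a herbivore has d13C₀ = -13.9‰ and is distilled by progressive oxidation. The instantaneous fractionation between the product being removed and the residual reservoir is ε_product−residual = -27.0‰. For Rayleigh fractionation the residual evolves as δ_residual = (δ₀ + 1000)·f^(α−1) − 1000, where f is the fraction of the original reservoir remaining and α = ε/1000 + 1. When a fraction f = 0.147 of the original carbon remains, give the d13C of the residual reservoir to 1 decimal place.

38.5‰

Rayleigh residual: δ_res = (δ₀ + 1000)·f^(α−1) − 1000
α = ε/1000 + 1 = 0.97300, so α − 1 = -0.02700
f^(α−1) = 0.147^(-0.02700) = 1.053131
δ_res = (-13.9 + 1000) × 1.053131 − 1000 = 1038.493 − 1000 = 38.49‰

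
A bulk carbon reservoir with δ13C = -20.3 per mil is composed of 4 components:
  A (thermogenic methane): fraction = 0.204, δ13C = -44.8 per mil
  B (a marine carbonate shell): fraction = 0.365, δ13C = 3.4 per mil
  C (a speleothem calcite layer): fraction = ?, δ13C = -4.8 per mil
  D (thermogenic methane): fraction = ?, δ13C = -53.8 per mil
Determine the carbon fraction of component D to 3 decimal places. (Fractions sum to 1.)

0.211

Let f_D and f_C be the unknown fractions; fractions sum to 1 so f_D + f_C = 0.431.
Mass balance: Σ fᵢ·δᵢ = δ_bulk ⇒ f_D·(-53.8) + f_C·(-4.8) = -20.3 − (-7.898) = -12.402
Substitute f_C = 0.431 − f_D:
f_D·(-53.8 − -4.8) = -12.402 − 0.431×(-4.8) = -10.333
f_D = -10.333 / -49.0 = 0.2109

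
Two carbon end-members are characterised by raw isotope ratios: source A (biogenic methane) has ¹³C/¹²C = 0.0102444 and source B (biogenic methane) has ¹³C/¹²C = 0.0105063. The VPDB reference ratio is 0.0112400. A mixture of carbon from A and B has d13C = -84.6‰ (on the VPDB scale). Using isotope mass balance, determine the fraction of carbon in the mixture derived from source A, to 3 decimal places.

δ_A = (0.0102444/0.0112400 − 1)×1000 = (0.911423 − 1)×1000 = -88.577‰
δ_B = (0.0105063/0.0112400 − 1)×1000 = (0.934724 − 1)×1000 = -65.276‰
f_A = (δ_mix − δ_B)/(δ_A − δ_B) = (-84.6 − (-65.276))/(-88.577 − (-65.276))
f_A = -19.324 / -23.301 = 0.8293

0.829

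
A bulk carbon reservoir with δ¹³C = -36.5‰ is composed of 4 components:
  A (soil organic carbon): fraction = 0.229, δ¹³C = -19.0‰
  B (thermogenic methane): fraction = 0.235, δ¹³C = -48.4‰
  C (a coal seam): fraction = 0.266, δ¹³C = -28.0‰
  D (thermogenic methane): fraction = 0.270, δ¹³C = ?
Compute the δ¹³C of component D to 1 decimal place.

Isotope mass balance: δ_bulk = Σ fᵢ·δᵢ.
-36.5 = 0.229×(-19.0) + 0.235×(-48.4) + 0.266×(-28.0) + 0.270×δ_D
0.270·δ_D = -36.5 − (-23.173) = -13.327
δ_D = -13.327 / 0.270 = -49.36‰

-49.4‰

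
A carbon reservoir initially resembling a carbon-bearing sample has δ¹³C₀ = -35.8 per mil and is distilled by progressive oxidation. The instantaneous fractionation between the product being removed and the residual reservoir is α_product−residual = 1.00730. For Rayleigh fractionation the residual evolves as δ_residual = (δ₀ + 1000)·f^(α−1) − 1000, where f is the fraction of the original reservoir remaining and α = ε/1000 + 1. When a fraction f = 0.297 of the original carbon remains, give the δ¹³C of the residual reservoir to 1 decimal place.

Rayleigh residual: δ_res = (δ₀ + 1000)·f^(α−1) − 1000
α − 1 = 0.00730
f^(α−1) = 0.297^(0.00730) = 0.991177
δ_res = (-35.8 + 1000) × 0.991177 − 1000 = 955.693 − 1000 = -44.31 per mil

-44.3 per mil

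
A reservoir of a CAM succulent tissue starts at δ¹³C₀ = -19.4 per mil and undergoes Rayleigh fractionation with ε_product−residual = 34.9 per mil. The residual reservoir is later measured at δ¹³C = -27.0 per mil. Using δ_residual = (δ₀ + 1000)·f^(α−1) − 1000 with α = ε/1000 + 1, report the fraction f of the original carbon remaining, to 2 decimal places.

α − 1 = ε/1000 = 0.0349
(δ_res + 1000)/(δ₀ + 1000) = (-27.0 + 1000)/(-19.4 + 1000) = 973.0/980.6 = 0.992250
f = 0.992250^(1/0.0349) = exp(ln(0.992250)/0.0349) = exp(-0.00778/0.0349)
f = exp(-0.2229) = 0.8002

0.80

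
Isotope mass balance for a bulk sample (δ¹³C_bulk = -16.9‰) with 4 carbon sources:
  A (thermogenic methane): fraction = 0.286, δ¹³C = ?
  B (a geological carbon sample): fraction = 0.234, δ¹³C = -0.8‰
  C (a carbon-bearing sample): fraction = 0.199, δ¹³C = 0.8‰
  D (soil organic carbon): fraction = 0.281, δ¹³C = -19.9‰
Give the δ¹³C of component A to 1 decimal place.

-39.4‰

Isotope mass balance: δ_bulk = Σ fᵢ·δᵢ.
-16.9 = 0.286×δ_A + 0.234×(-0.8) + 0.199×(0.8) + 0.281×(-19.9)
0.286·δ_A = -16.9 − (-5.620) = -11.280
δ_A = -11.280 / 0.286 = -39.44‰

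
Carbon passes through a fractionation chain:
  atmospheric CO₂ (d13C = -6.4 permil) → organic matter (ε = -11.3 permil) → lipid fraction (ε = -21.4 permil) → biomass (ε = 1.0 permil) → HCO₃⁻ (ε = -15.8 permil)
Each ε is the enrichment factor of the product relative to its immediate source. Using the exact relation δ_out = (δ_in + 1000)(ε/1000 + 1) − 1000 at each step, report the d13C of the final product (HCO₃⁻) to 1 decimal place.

-52.9 permil

step 1: δ = (-6.40 + 1000)·(-11.3/1000 + 1) − 1000 = -17.63 permil
step 2: δ = (-17.63 + 1000)·(-21.4/1000 + 1) − 1000 = -38.65 permil
step 3: δ = (-38.65 + 1000)·(1.0/1000 + 1) − 1000 = -37.69 permil
step 4: δ = (-37.69 + 1000)·(-15.8/1000 + 1) − 1000 = -52.89 permil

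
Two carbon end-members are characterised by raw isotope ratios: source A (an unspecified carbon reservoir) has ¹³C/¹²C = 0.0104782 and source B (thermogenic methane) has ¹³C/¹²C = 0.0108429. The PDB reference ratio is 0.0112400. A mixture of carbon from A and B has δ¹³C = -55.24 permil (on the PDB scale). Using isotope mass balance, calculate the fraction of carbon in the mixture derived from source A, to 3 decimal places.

0.614

δ_A = (0.0104782/0.0112400 − 1)×1000 = (0.932224 − 1)×1000 = -67.776 permil
δ_B = (0.0108429/0.0112400 − 1)×1000 = (0.964671 − 1)×1000 = -35.329 permil
f_A = (δ_mix − δ_B)/(δ_A − δ_B) = (-55.24 − (-35.329))/(-67.776 − (-35.329))
f_A = -19.911 / -32.447 = 0.6136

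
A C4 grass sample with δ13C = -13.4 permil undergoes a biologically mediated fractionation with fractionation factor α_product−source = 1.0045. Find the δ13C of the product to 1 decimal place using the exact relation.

δ_product = (δ_source + 1000)·α − 1000
δ_product = (-13.4 + 1000) × 1.0045 − 1000
δ_product = 991.040 − 1000 = -8.96 permil

-9.0 permil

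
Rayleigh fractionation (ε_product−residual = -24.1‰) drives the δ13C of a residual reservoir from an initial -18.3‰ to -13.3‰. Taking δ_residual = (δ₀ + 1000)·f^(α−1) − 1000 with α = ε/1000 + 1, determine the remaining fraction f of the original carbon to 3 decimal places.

0.810

α − 1 = ε/1000 = -0.0241
(δ_res + 1000)/(δ₀ + 1000) = (-13.3 + 1000)/(-18.3 + 1000) = 986.7/981.7 = 1.005093
f = 1.005093^(1/-0.0241) = exp(ln(1.005093)/-0.0241) = exp(0.00508/-0.0241)
f = exp(-0.2108) = 0.8099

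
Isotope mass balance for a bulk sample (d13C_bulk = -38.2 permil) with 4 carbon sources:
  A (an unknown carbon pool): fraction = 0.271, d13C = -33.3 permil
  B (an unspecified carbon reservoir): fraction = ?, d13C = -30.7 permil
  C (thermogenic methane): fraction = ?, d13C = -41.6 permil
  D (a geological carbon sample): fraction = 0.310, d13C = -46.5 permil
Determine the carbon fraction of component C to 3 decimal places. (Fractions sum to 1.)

Let f_C and f_B be the unknown fractions; fractions sum to 1 so f_C + f_B = 0.419.
Mass balance: Σ fᵢ·δᵢ = δ_bulk ⇒ f_C·(-41.6) + f_B·(-30.7) = -38.2 − (-23.439) = -14.761
Substitute f_B = 0.419 − f_C:
f_C·(-41.6 − -30.7) = -14.761 − 0.419×(-30.7) = -1.897
f_C = -1.897 / -10.9 = 0.1741

0.174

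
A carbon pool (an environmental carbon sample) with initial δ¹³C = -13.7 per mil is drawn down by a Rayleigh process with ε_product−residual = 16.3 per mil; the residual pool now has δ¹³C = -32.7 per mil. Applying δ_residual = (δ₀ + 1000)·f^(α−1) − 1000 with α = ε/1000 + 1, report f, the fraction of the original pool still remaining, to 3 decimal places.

α − 1 = ε/1000 = 0.0163
(δ_res + 1000)/(δ₀ + 1000) = (-32.7 + 1000)/(-13.7 + 1000) = 967.3/986.3 = 0.980736
f = 0.980736^(1/0.0163) = exp(ln(0.980736)/0.0163) = exp(-0.01945/0.0163)
f = exp(-1.1934) = 0.3032

0.303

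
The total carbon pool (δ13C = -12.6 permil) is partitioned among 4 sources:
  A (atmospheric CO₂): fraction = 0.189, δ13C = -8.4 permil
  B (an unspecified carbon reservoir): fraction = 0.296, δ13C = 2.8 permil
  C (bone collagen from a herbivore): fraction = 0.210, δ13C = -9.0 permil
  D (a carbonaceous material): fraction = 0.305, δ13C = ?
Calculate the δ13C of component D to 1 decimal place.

Isotope mass balance: δ_bulk = Σ fᵢ·δᵢ.
-12.6 = 0.189×(-8.4) + 0.296×(2.8) + 0.210×(-9.0) + 0.305×δ_D
0.305·δ_D = -12.6 − (-2.649) = -9.951
δ_D = -9.951 / 0.305 = -32.63 permil

-32.6 permil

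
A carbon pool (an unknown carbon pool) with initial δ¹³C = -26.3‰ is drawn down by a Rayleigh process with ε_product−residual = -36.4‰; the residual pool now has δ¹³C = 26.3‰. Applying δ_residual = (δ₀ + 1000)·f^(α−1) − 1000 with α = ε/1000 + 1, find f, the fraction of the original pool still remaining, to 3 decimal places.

α − 1 = ε/1000 = -0.0364
(δ_res + 1000)/(δ₀ + 1000) = (26.3 + 1000)/(-26.3 + 1000) = 1026.3/973.7 = 1.054021
f = 1.054021^(1/-0.0364) = exp(ln(1.054021)/-0.0364) = exp(0.05261/-0.0364)
f = exp(-1.4454) = 0.2357

0.236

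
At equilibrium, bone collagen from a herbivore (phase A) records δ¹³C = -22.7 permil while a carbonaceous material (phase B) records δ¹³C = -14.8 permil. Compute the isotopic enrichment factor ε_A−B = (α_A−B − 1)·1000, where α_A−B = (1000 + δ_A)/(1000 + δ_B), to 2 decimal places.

α_A−B = (1000 + -22.7) / (1000 + -14.8) = 977.3 / 985.2 = 0.991981
ε_A−B = (0.991981 − 1) × 1000 = -8.019 permil
(The approximation ε ≈ δ_A − δ_B would give -7.9 permil.)

-8.02 permil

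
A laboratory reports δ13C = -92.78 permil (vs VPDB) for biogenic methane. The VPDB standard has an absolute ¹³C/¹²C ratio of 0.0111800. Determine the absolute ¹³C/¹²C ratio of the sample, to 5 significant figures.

0.010143

R_sample = R_standard × (δ13C/1000 + 1)
R_sample = 0.0111800 × (-92.78/1000 + 1) = 0.0111800 × 0.907220
R_sample = 0.0101427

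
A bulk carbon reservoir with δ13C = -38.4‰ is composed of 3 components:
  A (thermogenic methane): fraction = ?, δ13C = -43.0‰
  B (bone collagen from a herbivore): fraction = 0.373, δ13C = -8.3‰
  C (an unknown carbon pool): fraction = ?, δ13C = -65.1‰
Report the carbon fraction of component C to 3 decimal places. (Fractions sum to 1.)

0.378

Let f_C and f_A be the unknown fractions; fractions sum to 1 so f_C + f_A = 0.627.
Mass balance: Σ fᵢ·δᵢ = δ_bulk ⇒ f_C·(-65.1) + f_A·(-43.0) = -38.4 − (-3.096) = -35.304
Substitute f_A = 0.627 − f_C:
f_C·(-65.1 − -43.0) = -35.304 − 0.627×(-43.0) = -8.343
f_C = -8.343 / -22.1 = 0.3775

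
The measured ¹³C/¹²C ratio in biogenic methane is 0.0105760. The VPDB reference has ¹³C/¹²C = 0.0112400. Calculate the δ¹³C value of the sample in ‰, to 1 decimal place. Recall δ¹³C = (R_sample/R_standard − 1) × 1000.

δ¹³C = (R_sample / R_standard − 1) × 1000
R_sample / R_standard = 0.0105760 / 0.0112400 = 0.940925
δ¹³C = (0.940925 − 1) × 1000 = -59.07‰

-59.1‰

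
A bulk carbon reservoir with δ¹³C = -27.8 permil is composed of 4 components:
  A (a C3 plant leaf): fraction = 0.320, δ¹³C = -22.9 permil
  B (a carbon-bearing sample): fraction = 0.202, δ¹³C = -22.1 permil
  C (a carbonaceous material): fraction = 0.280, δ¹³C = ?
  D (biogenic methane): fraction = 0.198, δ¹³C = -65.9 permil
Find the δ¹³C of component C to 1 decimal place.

-10.6 permil

Isotope mass balance: δ_bulk = Σ fᵢ·δᵢ.
-27.8 = 0.320×(-22.9) + 0.202×(-22.1) + 0.280×δ_C + 0.198×(-65.9)
0.280·δ_C = -27.8 − (-24.840) = -2.960
δ_C = -2.960 / 0.280 = -10.57 permil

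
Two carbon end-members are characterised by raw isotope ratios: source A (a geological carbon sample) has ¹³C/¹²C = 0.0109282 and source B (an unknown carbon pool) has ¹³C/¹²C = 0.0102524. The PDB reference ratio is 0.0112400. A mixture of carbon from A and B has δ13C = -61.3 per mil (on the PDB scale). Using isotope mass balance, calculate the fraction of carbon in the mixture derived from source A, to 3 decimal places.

0.442

δ_A = (0.0109282/0.0112400 − 1)×1000 = (0.972260 − 1)×1000 = -27.740 per mil
δ_B = (0.0102524/0.0112400 − 1)×1000 = (0.912135 − 1)×1000 = -87.865 per mil
f_A = (δ_mix − δ_B)/(δ_A − δ_B) = (-61.3 − (-87.865))/(-27.740 − (-87.865))
f_A = 26.565 / 60.125 = 0.4418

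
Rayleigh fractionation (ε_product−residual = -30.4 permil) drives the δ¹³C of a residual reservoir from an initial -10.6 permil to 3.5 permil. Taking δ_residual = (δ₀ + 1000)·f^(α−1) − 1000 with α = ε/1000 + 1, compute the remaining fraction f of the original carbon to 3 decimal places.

α − 1 = ε/1000 = -0.0304
(δ_res + 1000)/(δ₀ + 1000) = (3.5 + 1000)/(-10.6 + 1000) = 1003.5/989.4 = 1.014251
f = 1.014251^(1/-0.0304) = exp(ln(1.014251)/-0.0304) = exp(0.01415/-0.0304)
f = exp(-0.4655) = 0.6278

0.628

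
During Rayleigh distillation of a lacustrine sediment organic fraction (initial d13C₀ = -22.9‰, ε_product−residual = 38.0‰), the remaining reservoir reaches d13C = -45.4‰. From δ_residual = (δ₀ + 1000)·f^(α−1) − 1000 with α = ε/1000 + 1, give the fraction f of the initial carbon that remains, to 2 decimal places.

α − 1 = ε/1000 = 0.0380
(δ_res + 1000)/(δ₀ + 1000) = (-45.4 + 1000)/(-22.9 + 1000) = 954.6/977.1 = 0.976973
f = 0.976973^(1/0.0380) = exp(ln(0.976973)/0.0380) = exp(-0.02330/0.0380)
f = exp(-0.6131) = 0.5417

0.54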